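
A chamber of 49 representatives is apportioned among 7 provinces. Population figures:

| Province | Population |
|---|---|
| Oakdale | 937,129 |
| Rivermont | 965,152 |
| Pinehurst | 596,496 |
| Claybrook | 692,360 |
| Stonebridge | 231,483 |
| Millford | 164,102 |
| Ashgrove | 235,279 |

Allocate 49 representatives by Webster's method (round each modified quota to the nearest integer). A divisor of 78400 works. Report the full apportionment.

With modified divisor 78400: modified quotas Oakdale 11.953, Rivermont 12.311, Pinehurst 7.608, Claybrook 8.831, Stonebridge 2.953, Millford 2.093, Ashgrove 3.001.
Rounding to the nearest integer: Oakdale 12, Rivermont 12, Pinehurst 8, Claybrook 9, Stonebridge 3, Millford 2, Ashgrove 3 (total 49).

Oakdale: 12, Rivermont: 12, Pinehurst: 8, Claybrook: 9, Stonebridge: 3, Millford: 2, Ashgrove: 3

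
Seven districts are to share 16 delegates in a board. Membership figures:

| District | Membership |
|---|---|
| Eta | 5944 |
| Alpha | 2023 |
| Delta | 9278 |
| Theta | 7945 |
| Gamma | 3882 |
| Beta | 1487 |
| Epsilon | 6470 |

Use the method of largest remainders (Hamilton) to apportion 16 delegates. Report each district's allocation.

Eta=2; Alpha=1; Delta=4; Theta=3; Gamma=2; Beta=1; Epsilon=3

Standard divisor: 37029 ÷ 16 ≈ 2314.312.
Standard quotas: Eta 2.5684, Alpha 0.8741, Delta 4.0090, Theta 3.4330, Gamma 1.6774, Beta 0.6425, Epsilon 2.7956.
Lower quotas: Eta 2, Alpha 0, Delta 4, Theta 3, Gamma 1, Beta 0, Epsilon 2 (sum 12, leaving 4 seats).
Remainders in descending order: Alpha 0.8741, Epsilon 0.7956, Gamma 0.6774, Beta 0.6425, Eta 0.5684, Theta 0.4330, Delta 0.0090.
The surplus seats go to Alpha, Epsilon, Gamma, Beta.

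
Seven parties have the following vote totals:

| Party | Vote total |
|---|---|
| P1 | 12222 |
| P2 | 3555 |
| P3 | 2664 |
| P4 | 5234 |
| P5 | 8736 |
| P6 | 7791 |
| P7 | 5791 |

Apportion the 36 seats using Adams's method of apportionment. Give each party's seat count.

P1 9; P2 3; P3 2; P4 4; P5 7; P6 6; P7 5

Standard divisor 45993/36 ≈ 1277.583; standard quotas: P1 9.566, P2 2.783, P3 2.085, P4 4.097, P5 6.838, P6 6.098, P7 4.533.
Rounding up gives 10, 3, 3, 5, 7, 7, 5 = 40 seats, so the divisor must be adjusted.
With modified divisor 1400: modified quotas P1 8.730, P2 2.539, P3 1.903, P4 3.739, P5 6.240, P6 5.565, P7 4.136.
Rounding up: P1 9, P2 3, P3 2, P4 4, P5 7, P6 6, P7 5 (total 36).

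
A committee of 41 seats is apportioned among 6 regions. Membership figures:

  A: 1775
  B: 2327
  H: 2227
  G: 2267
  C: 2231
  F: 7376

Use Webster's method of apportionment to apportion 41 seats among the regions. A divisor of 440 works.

With modified divisor 440: modified quotas A 4.034, B 5.289, H 5.061, G 5.152, C 5.070, F 16.764.
Rounding to the nearest integer: A 4, B 5, H 5, G 5, C 5, F 17 (total 41).

A: 4, B: 5, H: 5, G: 5, C: 5, F: 17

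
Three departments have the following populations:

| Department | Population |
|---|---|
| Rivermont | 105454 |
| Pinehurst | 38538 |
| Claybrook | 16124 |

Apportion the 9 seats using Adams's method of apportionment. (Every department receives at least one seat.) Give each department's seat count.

Rivermont: 6, Pinehurst: 2, Claybrook: 1

Standard divisor 160116/9 ≈ 17790.667; standard quotas: Rivermont 5.927, Pinehurst 2.166, Claybrook 0.906.
Rounding up gives 6, 3, 1 = 10 seats, so the divisor must be adjusted.
With modified divisor 20200: modified quotas Rivermont 5.220, Pinehurst 1.908, Claybrook 0.798.
Rounding up: Rivermont 6, Pinehurst 2, Claybrook 1 (total 9).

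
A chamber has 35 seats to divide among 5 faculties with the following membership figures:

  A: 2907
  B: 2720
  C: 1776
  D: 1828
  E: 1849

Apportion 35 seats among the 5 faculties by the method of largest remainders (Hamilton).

Standard divisor: 11080 ÷ 35 ≈ 316.571.
Standard quotas: A 9.183, B 8.592, C 5.610, D 5.774, E 5.841.
Lower quotas: A 9, B 8, C 5, D 5, E 5 (sum 32, leaving 3 seats).
Remainders in descending order: E 0.841, D 0.774, C 0.610, B 0.592, A 0.183.
The surplus seats go to E, D, C.

A 9, B 8, C 6, D 6, E 6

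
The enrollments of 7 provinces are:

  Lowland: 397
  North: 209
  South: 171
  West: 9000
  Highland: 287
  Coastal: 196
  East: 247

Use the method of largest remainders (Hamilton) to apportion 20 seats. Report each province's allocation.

Standard divisor: 10507 ÷ 20 ≈ 525.35.
Standard quotas: Lowland 0.7557, North 0.3978, South 0.3255, West 17.1314, Highland 0.5463, Coastal 0.3731, East 0.4702.
Lower quotas: Lowland 0, North 0, South 0, West 17, Highland 0, Coastal 0, East 0 (sum 17, leaving 3 seats).
Remainders in descending order: Lowland 0.7557, Highland 0.5463, East 0.4702, North 0.3978, Coastal 0.3731, South 0.3255, West 0.1314.
Largest remainders: Lowland, Highland, East receive the extra seats.

Lowland=1; North=0; South=0; West=17; Highland=1; Coastal=0; East=1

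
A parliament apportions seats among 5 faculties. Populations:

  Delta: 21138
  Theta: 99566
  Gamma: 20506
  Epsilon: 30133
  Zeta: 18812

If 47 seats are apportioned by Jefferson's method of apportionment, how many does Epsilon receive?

Standard divisor 190155/47 ≈ 4045.851; standard quotas: Delta 5.225, Theta 24.609, Gamma 5.068, Epsilon 7.448, Zeta 4.650.
Rounding down gives 5, 24, 5, 7, 4 = 45 seats, so the divisor must be adjusted.
With modified divisor 3800: modified quotas Delta 5.563, Theta 26.202, Gamma 5.396, Epsilon 7.930, Zeta 4.951.
Rounding down: Delta 5, Theta 26, Gamma 5, Epsilon 7, Zeta 4 (total 47).
Epsilon receives 7.

7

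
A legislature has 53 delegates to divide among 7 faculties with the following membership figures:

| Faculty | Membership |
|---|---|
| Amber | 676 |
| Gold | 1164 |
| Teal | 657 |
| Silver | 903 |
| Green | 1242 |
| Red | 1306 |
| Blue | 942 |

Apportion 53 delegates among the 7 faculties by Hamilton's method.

Amber 5, Gold 9, Teal 5, Silver 7, Green 10, Red 10, Blue 7

The standard divisor is 6890/53 = 130.
Standard quotas: Amber 5.200, Gold 8.954, Teal 5.054, Silver 6.946, Green 9.554, Red 10.046, Blue 7.246.
Lower quotas: Amber 5, Gold 8, Teal 5, Silver 6, Green 9, Red 10, Blue 7 (sum 50, leaving 3 seats).
Remainders in descending order: Gold 0.954, Silver 0.946, Green 0.554, Blue 0.246, Amber 0.200, Teal 0.054, Red 0.046.
The surplus seats go to Gold, Silver, Green.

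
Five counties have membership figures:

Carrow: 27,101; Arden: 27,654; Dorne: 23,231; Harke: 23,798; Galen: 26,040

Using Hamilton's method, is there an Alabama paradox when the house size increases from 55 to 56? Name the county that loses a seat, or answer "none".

At 55 seats: Carrow 12, Arden 12, Dorne 10, Harke 10, Galen 11.
At 56 seats: Carrow 12, Arden 12, Dorne 10, Harke 11, Galen 11.
No county's allocation decreased.

none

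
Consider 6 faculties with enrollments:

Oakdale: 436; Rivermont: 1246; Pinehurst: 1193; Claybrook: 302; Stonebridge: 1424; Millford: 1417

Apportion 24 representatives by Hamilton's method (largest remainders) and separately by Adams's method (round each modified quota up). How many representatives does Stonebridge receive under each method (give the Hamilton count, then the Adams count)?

6 and 5

Hamilton: Oakdale 2, Rivermont 5, Pinehurst 5, Claybrook 1, Stonebridge 6, Millford 5.
Adams: Oakdale 2, Rivermont 5, Pinehurst 5, Claybrook 2, Stonebridge 5, Millford 5.
Stonebridge gets 6 under Hamilton and 5 under Adams.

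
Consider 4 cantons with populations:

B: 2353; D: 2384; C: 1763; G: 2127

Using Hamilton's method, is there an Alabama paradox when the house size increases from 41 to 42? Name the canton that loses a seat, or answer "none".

At 41 seats: B 11, D 11, C 9, G 10.
At 42 seats: B 11, D 12, C 9, G 10.
No canton's allocation decreased.

none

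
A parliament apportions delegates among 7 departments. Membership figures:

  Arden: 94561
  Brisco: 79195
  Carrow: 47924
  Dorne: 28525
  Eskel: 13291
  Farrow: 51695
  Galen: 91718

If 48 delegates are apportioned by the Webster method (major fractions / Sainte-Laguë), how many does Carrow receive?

Standard divisor 406909/48 ≈ 8477.271; standard quotas: Arden 11.155, Brisco 9.342, Carrow 5.653, Dorne 3.365, Eskel 1.568, Farrow 6.098, Galen 10.819.
Rounding to the nearest integer gives Arden 11, Brisco 9, Carrow 6, Dorne 3, Eskel 2, Farrow 6, Galen 11 — total 48, matching the house size, so no adjustment is needed.
Carrow receives 6.

6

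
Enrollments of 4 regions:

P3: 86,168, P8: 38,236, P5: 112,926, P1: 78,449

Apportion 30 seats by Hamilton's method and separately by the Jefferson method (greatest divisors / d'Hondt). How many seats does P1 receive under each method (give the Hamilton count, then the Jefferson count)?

Hamilton: P3 8, P8 4, P5 11, P1 7.
Jefferson: P3 8, P8 3, P5 11, P1 8.
P1 gets 7 under Hamilton and 8 under Jefferson.

7 and 8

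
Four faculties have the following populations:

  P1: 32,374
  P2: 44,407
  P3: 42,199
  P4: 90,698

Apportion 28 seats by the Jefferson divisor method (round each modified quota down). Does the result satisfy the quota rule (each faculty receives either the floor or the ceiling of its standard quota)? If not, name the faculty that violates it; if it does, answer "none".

none

Standard quotas: P1 4.323, P2 5.930, P3 5.635, P4 12.112.
Jefferson allocation: P1 4, P2 6, P3 6, P4 12.
Every allocation lies between the lower and upper quota.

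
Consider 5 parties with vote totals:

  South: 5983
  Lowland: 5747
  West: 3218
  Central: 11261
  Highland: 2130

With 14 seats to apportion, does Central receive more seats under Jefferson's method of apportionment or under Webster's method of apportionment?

Jefferson: South 3, Lowland 3, West 1, Central 6, Highland 1.
Webster: South 3, Lowland 3, West 2, Central 5, Highland 1.
Central gets 6 under Jefferson and 5 under Webster.

Jefferson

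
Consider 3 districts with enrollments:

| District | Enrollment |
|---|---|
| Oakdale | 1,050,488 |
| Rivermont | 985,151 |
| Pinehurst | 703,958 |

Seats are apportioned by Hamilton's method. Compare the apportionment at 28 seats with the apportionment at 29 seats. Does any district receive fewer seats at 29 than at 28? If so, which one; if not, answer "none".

none

At 28 seats: Oakdale 11, Rivermont 10, Pinehurst 7.
At 29 seats: Oakdale 11, Rivermont 10, Pinehurst 8.
No district's allocation decreased.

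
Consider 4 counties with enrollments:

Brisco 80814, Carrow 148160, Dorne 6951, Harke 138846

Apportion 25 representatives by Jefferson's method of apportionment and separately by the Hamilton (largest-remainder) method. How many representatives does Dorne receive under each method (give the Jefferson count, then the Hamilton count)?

Jefferson: Brisco 5, Carrow 10, Dorne 0, Harke 10.
Hamilton: Brisco 5, Carrow 10, Dorne 1, Harke 9.
Dorne gets 0 under Jefferson and 1 under Hamilton.

0 and 1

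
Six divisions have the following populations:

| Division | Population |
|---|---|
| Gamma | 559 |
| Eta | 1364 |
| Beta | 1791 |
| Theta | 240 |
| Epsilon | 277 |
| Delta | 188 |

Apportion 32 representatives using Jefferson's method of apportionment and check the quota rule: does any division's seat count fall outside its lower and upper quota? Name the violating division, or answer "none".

Standard quotas: Gamma 4.048, Eta 9.877, Beta 12.969, Theta 1.738, Epsilon 2.006, Delta 1.361.
Jefferson allocation: Gamma 4, Eta 10, Beta 14, Theta 1, Epsilon 2, Delta 1.
Beta has quota 12.969 (lower 12, upper 13) but receives 14 — outside the quota interval.

Beta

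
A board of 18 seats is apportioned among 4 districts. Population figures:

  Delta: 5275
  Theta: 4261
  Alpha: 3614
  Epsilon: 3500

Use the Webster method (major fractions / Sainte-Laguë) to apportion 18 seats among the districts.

Delta: 6, Theta: 4, Alpha: 4, Epsilon: 4

Standard divisor 16650/18 ≈ 925; standard quotas: Delta 5.703, Theta 4.606, Alpha 3.907, Epsilon 3.784.
Rounding to the nearest integer gives 6, 5, 4, 4 = 19 seats, so the divisor must be adjusted.
With modified divisor 953: modified quotas Delta 5.535, Theta 4.471, Alpha 3.792, Epsilon 3.673.
Rounding to the nearest integer: Delta 6, Theta 4, Alpha 4, Epsilon 4 (total 18).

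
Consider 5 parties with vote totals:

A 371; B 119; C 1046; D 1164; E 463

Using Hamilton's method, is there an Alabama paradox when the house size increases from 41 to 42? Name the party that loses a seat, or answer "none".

At 41 seats: A 5, B 1, C 14, D 15, E 6.
At 42 seats: A 5, B 2, C 14, D 15, E 6.
No party's allocation decreased.

none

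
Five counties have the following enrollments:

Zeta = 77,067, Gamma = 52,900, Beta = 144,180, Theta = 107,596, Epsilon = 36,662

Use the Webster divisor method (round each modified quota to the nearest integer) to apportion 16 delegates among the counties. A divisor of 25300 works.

Zeta 3, Gamma 2, Beta 6, Theta 4, Epsilon 1

With modified divisor 25300: modified quotas Zeta 3.046, Gamma 2.091, Beta 5.699, Theta 4.253, Epsilon 1.449.
Rounding to the nearest integer: Zeta 3, Gamma 2, Beta 6, Theta 4, Epsilon 1 (total 16).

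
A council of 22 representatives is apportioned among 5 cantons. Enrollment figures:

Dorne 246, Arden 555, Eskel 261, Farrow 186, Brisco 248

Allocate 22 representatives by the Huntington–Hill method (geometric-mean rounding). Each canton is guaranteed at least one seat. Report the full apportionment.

With divisor 71.3: modified quotas Dorne 3.450, Arden 7.784, Eskel 3.661, Farrow 2.609, Brisco 3.478.
Geometric-mean thresholds: Dorne √(3·4)=3.464, Arden √(7·8)=7.483, Eskel √(3·4)=3.464, Farrow √(2·3)=2.449, Brisco √(3·4)=3.464.
Each quota rounded against its threshold gives Dorne 3, Arden 8, Eskel 4, Farrow 3, Brisco 4 (total 22).

Dorne=3; Arden=8; Eskel=4; Farrow=3; Brisco=4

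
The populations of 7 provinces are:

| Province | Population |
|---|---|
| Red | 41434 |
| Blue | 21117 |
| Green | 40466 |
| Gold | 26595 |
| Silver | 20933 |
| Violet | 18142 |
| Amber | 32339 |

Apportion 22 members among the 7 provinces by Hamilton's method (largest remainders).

Red 5, Blue 2, Green 4, Gold 3, Silver 2, Violet 2, Amber 4

Standard divisor: 201026 ÷ 22 ≈ 9137.545.
Standard quotas: Red 4.5345, Blue 2.3110, Green 4.4285, Gold 2.9105, Silver 2.2909, Violet 1.9854, Amber 3.5391.
Lower quotas: Red 4, Blue 2, Green 4, Gold 2, Silver 2, Violet 1, Amber 3 (sum 18, leaving 4 seats).
Remainders in descending order: Violet 0.9854, Gold 0.9105, Amber 0.5391, Red 0.5345, Green 0.4285, Blue 0.3110, Silver 0.2909.
Largest remainders: Violet, Gold, Amber, Red receive the extra seats.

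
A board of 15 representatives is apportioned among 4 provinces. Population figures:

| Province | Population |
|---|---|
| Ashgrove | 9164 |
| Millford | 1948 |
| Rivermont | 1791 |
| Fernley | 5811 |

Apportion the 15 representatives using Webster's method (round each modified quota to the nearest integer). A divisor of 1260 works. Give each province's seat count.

Ashgrove 7, Millford 2, Rivermont 1, Fernley 5

With modified divisor 1260: modified quotas Ashgrove 7.273, Millford 1.546, Rivermont 1.421, Fernley 4.612.
Rounding to the nearest integer: Ashgrove 7, Millford 2, Rivermont 1, Fernley 5 (total 15).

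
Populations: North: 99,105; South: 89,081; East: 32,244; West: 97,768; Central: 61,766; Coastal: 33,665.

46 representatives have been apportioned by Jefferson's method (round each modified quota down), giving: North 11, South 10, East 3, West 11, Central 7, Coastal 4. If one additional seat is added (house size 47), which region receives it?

Priority for the next seat is population ÷ (current seats + 1).
Priorities: North 8258.750, South 8098.273, East 8061.000, West 8147.333, Central 7720.750, Coastal 6733.000.
Highest priority: North.

North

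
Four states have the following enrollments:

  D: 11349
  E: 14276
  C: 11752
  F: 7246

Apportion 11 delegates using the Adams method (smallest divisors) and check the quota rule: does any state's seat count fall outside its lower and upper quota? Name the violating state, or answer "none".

Standard quotas: D 2.798, E 3.519, C 2.897, F 1.786.
Adams allocation: D 3, E 3, C 3, F 2.
Every allocation lies between the lower and upper quota.

none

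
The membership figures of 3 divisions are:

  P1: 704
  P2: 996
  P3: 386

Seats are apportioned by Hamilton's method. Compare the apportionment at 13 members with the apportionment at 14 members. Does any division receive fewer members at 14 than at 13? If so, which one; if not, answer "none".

At 13 seats: P1 4, P2 6, P3 3.
At 14 seats: P1 5, P2 7, P3 2.
P3 drops from 3 to 2.

P3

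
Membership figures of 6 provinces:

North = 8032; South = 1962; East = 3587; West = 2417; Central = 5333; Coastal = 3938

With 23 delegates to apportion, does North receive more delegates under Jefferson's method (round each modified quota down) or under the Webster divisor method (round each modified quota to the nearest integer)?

Jefferson

Jefferson: North 8, South 1, East 3, West 2, Central 5, Coastal 4.
Webster: North 7, South 2, East 3, West 2, Central 5, Coastal 4.
North gets 8 under Jefferson and 7 under Webster.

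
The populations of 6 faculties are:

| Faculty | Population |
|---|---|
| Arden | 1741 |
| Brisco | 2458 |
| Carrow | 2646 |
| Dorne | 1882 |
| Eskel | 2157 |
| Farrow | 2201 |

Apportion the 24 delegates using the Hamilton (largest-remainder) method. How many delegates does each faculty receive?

Arden: 3, Brisco: 5, Carrow: 5, Dorne: 3, Eskel: 4, Farrow: 4

Total 13085; standard divisor 13085/24 ≈ 545.208.
Standard quotas: Arden 3.193, Brisco 4.508, Carrow 4.853, Dorne 3.452, Eskel 3.956, Farrow 4.037.
Lower quotas: Arden 3, Brisco 4, Carrow 4, Dorne 3, Eskel 3, Farrow 4 (sum 21, leaving 3 seats).
Remainders in descending order: Eskel 0.956, Carrow 0.853, Brisco 0.508, Dorne 0.452, Arden 0.193, Farrow 0.037.
The surplus seats go to Eskel, Carrow, Brisco.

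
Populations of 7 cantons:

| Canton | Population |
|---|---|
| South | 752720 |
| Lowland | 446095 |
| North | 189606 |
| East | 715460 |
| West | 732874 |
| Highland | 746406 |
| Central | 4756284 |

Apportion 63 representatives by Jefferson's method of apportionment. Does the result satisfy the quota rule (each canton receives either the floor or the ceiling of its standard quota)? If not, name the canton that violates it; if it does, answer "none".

Central

Standard quotas: South 5.686, Lowland 3.370, North 1.432, East 5.405, West 5.536, Highland 5.639, Central 35.931.
Jefferson allocation: South 6, Lowland 3, North 1, East 5, West 5, Highland 5, Central 38.
Central has quota 35.931 (lower 35, upper 36) but receives 38 — outside the quota interval.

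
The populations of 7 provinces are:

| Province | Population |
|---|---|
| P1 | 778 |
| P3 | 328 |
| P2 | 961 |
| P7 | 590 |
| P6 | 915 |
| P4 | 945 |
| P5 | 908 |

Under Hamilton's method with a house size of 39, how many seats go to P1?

Standard divisor: 5425 ÷ 39 ≈ 139.103.
Standard quotas: P1 5.593, P3 2.358, P2 6.909, P7 4.241, P6 6.578, P4 6.794, P5 6.528.
Lower quotas: P1 5, P3 2, P2 6, P7 4, P6 6, P4 6, P5 6 (sum 35, leaving 4 seats).
Remainders in descending order: P2 0.909, P4 0.794, P1 0.593, P6 0.578, P5 0.528, P3 0.358, P7 0.241.
The surplus seats go to P2, P4, P1, P6.
P1 receives 6.

6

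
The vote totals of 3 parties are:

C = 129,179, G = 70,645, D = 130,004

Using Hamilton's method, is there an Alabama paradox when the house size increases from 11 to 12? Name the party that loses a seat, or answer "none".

At 11 seats: C 4, G 3, D 4.
At 12 seats: C 5, G 2, D 5.
G drops from 3 to 2.

G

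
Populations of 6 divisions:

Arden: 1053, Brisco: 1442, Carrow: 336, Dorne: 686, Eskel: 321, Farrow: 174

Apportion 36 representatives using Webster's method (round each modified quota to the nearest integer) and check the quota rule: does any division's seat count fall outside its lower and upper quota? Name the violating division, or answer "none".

Standard quotas: Arden 9.449, Brisco 12.939, Carrow 3.015, Dorne 6.156, Eskel 2.880, Farrow 1.561.
Webster allocation: Arden 9, Brisco 13, Carrow 3, Dorne 6, Eskel 3, Farrow 2.
Every allocation lies between the lower and upper quota.

none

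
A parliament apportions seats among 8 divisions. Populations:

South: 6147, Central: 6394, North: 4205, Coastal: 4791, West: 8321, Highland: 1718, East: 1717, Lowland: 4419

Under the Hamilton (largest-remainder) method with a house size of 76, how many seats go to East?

3

The standard divisor is 37712/76 ≈ 496.211.
Standard quotas: South 12.3879, Central 12.8857, North 8.4742, Coastal 9.6552, West 16.7691, Highland 3.4622, East 3.4602, Lowland 8.9055.
Lower quotas: South 12, Central 12, North 8, Coastal 9, West 16, Highland 3, East 3, Lowland 8 (sum 71, leaving 5 seats).
Remainders in descending order: Lowland 0.9055, Central 0.8857, West 0.7691, Coastal 0.6552, North 0.4742, Highland 0.4622, East 0.4602, South 0.3879.
Largest remainders: Lowland, Central, West, Coastal, North receive the extra seats.
East receives 3.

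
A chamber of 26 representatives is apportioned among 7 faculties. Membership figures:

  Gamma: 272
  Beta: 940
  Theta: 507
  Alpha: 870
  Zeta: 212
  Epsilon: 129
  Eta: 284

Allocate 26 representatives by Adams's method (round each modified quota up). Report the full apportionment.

Standard divisor 3214/26 ≈ 123.615; standard quotas: Gamma 2.200, Beta 7.604, Theta 4.101, Alpha 7.038, Zeta 1.715, Epsilon 1.044, Eta 2.297.
Rounding up gives 3, 8, 5, 8, 2, 2, 3 = 31 seats, so the divisor must be adjusted.
With modified divisor 140: modified quotas Gamma 1.943, Beta 6.714, Theta 3.621, Alpha 6.214, Zeta 1.514, Epsilon 0.921, Eta 2.029.
Rounding up: Gamma 2, Beta 7, Theta 4, Alpha 7, Zeta 2, Epsilon 1, Eta 3 (total 26).

Gamma: 2, Beta: 7, Theta: 4, Alpha: 7, Zeta: 2, Epsilon: 1, Eta: 3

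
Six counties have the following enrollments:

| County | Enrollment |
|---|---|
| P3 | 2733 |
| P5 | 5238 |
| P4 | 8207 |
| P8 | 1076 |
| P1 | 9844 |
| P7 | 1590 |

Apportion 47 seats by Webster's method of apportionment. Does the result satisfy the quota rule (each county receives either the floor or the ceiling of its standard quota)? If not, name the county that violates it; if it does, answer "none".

Standard quotas: P3 4.478, P5 8.581, P4 13.446, P8 1.763, P1 16.128, P7 2.605.
Webster allocation: P3 4, P5 9, P4 13, P8 2, P1 16, P7 3.
Every allocation lies between the lower and upper quota.

none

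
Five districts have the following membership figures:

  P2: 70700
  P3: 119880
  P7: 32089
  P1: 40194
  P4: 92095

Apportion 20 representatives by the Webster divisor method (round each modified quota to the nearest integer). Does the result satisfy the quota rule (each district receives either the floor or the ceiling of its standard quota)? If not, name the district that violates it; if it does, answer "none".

Standard quotas: P2 3.984, P3 6.755, P7 1.808, P1 2.265, P4 5.189.
Webster allocation: P2 4, P3 7, P7 2, P1 2, P4 5.
Every allocation lies between the lower and upper quota.

none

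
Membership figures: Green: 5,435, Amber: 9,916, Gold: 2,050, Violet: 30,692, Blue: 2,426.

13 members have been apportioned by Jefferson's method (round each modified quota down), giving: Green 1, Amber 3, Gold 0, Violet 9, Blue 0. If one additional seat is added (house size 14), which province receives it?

Priority for the next seat is population ÷ (current seats + 1).
Priorities: Green 2717.500, Amber 2479.000, Gold 2050.000, Violet 3069.200, Blue 2426.000.
Highest priority: Violet.

Violet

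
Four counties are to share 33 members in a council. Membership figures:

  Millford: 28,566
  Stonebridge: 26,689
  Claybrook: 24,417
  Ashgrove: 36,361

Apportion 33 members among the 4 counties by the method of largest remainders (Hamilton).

Millford: 8; Stonebridge: 8; Claybrook: 7; Ashgrove: 10

The standard divisor is 116033/33 ≈ 3516.152.
Standard quotas: Millford 8.1242, Stonebridge 7.5904, Claybrook 6.9442, Ashgrove 10.3411.
Lower quotas: Millford 8, Stonebridge 7, Claybrook 6, Ashgrove 10 (sum 31, leaving 2 seats).
Remainders in descending order: Claybrook 0.9442, Stonebridge 0.5904, Ashgrove 0.3411, Millford 0.1242.
Largest remainders: Claybrook, Stonebridge receive the extra seats.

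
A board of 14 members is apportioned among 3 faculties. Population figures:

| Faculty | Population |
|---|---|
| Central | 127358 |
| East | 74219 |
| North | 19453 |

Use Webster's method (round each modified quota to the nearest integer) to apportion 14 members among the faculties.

Standard divisor 221030/14 ≈ 15787.857; standard quotas: Central 8.067, East 4.701, North 1.232.
Rounding to the nearest integer gives Central 8, East 5, North 1 — total 14, matching the house size, so no adjustment is needed.

Central 8; East 5; North 1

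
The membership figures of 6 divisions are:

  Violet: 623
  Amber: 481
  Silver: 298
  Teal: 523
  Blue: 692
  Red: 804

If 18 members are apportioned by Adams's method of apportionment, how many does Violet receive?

3

Standard divisor 3421/18 ≈ 190.056; standard quotas: Violet 3.278, Amber 2.531, Silver 1.568, Teal 2.752, Blue 3.641, Red 4.230.
Rounding up gives 4, 3, 2, 3, 4, 5 = 21 seats, so the divisor must be adjusted.
With modified divisor 236: modified quotas Violet 2.640, Amber 2.038, Silver 1.263, Teal 2.216, Blue 2.932, Red 3.407.
Rounding up: Violet 3, Amber 3, Silver 2, Teal 3, Blue 3, Red 4 (total 18).
Violet receives 3.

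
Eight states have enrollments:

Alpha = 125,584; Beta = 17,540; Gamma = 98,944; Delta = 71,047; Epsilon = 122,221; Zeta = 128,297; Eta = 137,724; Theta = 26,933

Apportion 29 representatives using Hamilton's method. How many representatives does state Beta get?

1

Standard divisor: 728290 ÷ 29 ≈ 25113.448.
Standard quotas: Alpha 5.0007, Beta 0.6984, Gamma 3.9399, Delta 2.8290, Epsilon 4.8668, Zeta 5.1087, Eta 5.4841, Theta 1.0725.
Lower quotas: Alpha 5, Beta 0, Gamma 3, Delta 2, Epsilon 4, Zeta 5, Eta 5, Theta 1 (sum 25, leaving 4 seats).
Remainders in descending order: Gamma 0.9399, Epsilon 0.8668, Delta 0.8290, Beta 0.6984, Eta 0.4841, Zeta 0.1087, Theta 0.0725, Alpha 0.0007.
Largest remainders: Gamma, Epsilon, Delta, Beta receive the extra seats.
Beta receives 1.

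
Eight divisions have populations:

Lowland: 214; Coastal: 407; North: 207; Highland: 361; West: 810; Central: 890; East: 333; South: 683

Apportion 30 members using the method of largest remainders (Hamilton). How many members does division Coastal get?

The standard divisor is 3905/30 ≈ 130.167.
Standard quotas: Lowland 1.644, Coastal 3.127, North 1.590, Highland 2.773, West 6.223, Central 6.837, East 2.558, South 5.247.
Lower quotas: Lowland 1, Coastal 3, North 1, Highland 2, West 6, Central 6, East 2, South 5 (sum 26, leaving 4 seats).
Remainders in descending order: Central 0.837, Highland 0.773, Lowland 0.644, North 0.590, East 0.558, South 0.247, West 0.223, Coastal 0.127.
Largest remainders: Central, Highland, Lowland, North receive the extra seats.
Coastal receives 3.

3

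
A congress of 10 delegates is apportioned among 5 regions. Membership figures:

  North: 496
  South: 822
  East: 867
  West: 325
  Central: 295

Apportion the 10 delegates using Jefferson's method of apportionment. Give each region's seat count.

Standard divisor 2805/10 ≈ 280.5; standard quotas: North 1.768, South 2.930, East 3.091, West 1.159, Central 1.052.
Rounding down gives 1, 2, 3, 1, 1 = 8 seats, so the divisor must be adjusted.
With modified divisor 230: modified quotas North 2.157, South 3.574, East 3.770, West 1.413, Central 1.283.
Rounding down: North 2, South 3, East 3, West 1, Central 1 (total 10).

North: 2, South: 3, East: 3, West: 1, Central: 1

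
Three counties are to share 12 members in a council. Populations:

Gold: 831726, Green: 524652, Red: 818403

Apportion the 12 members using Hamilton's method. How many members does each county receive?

Gold=5, Green=3, Red=4

The standard divisor is 2174781/12 ≈ 181231.75.
Standard quotas: Gold 4.5893, Green 2.8949, Red 4.5158.
Lower quotas: Gold 4, Green 2, Red 4 (sum 10, leaving 2 seats).
Remainders in descending order: Green 0.8949, Gold 0.5893, Red 0.5158.
The surplus seats go to Green, Gold.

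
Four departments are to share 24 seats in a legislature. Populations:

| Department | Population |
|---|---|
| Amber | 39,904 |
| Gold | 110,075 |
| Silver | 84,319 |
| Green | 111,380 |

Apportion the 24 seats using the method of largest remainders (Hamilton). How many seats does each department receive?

Amber=3; Gold=7; Silver=6; Green=8

Standard divisor: 345678 ÷ 24 ≈ 14403.25.
Standard quotas: Amber 2.7705, Gold 7.6424, Silver 5.8542, Green 7.7330.
Lower quotas: Amber 2, Gold 7, Silver 5, Green 7 (sum 21, leaving 3 seats).
Remainders in descending order: Silver 0.8542, Amber 0.7705, Green 0.7330, Gold 0.6424.
Largest remainders: Silver, Amber, Green receive the extra seats.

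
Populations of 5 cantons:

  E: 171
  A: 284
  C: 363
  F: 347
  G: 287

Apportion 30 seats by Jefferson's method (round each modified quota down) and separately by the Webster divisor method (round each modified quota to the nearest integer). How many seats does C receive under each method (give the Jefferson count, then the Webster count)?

8 and 7

Jefferson: E 3, A 6, C 8, F 7, G 6.
Webster: E 4, A 6, C 7, F 7, G 6.
C gets 8 under Jefferson and 7 under Webster.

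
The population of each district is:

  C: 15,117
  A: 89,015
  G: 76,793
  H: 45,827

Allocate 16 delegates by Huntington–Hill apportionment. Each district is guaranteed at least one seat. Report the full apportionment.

With divisor 13878: modified quotas C 1.089, A 6.414, G 5.533, H 3.302.
Geometric-mean thresholds: C √(1·2)=1.414, A √(6·7)=6.481, G √(5·6)=5.477, H √(3·4)=3.464.
Each quota rounded against its threshold gives C 1, A 6, G 6, H 3 (total 16).

C=1, A=6, G=6, H=3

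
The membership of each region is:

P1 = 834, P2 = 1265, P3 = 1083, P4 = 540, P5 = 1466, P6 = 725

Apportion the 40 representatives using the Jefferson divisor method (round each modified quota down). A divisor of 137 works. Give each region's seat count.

P1=6, P2=9, P3=7, P4=3, P5=10, P6=5

With modified divisor 137: modified quotas P1 6.088, P2 9.234, P3 7.905, P4 3.942, P5 10.701, P6 5.292.
Rounding down: P1 6, P2 9, P3 7, P4 3, P5 10, P6 5 (total 40).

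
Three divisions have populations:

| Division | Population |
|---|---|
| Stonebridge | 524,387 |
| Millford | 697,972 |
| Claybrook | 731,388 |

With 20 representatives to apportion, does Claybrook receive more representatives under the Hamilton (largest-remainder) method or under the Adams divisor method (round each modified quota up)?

Hamilton: Stonebridge 5, Millford 7, Claybrook 8.
Adams: Stonebridge 6, Millford 7, Claybrook 7.
Claybrook gets 8 under Hamilton and 7 under Adams.

Hamilton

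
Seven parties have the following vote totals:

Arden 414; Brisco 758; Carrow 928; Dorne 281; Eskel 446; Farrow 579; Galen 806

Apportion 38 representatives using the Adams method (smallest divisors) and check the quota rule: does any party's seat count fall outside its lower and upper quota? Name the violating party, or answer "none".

none

Standard quotas: Arden 3.735, Brisco 6.839, Carrow 8.372, Dorne 2.535, Eskel 4.024, Farrow 5.224, Galen 7.272.
Adams allocation: Arden 4, Brisco 7, Carrow 8, Dorne 3, Eskel 4, Farrow 5, Galen 7.
Every allocation lies between the lower and upper quota.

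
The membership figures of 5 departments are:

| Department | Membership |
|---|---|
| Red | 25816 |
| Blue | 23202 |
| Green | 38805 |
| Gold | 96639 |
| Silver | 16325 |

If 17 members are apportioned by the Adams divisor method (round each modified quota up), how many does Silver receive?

2

Standard divisor 200787/17 ≈ 11811; standard quotas: Red 2.186, Blue 1.964, Green 3.285, Gold 8.182, Silver 1.382.
Rounding up gives 3, 2, 4, 9, 2 = 20 seats, so the divisor must be adjusted.
With modified divisor 13400: modified quotas Red 1.927, Blue 1.731, Green 2.896, Gold 7.212, Silver 1.218.
Rounding up: Red 2, Blue 2, Green 3, Gold 8, Silver 2 (total 17).
Silver receives 2.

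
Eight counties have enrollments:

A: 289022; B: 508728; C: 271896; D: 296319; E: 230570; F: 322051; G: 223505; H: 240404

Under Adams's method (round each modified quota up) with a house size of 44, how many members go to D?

6

Standard divisor 2382495/44 ≈ 54147.614; standard quotas: A 5.338, B 9.395, C 5.021, D 5.472, E 4.258, F 5.948, G 4.128, H 4.440.
Rounding up gives 6, 10, 6, 6, 5, 6, 5, 5 = 49 seats, so the divisor must be adjusted.
With modified divisor 58500: modified quotas A 4.941, B 8.696, C 4.648, D 5.065, E 3.941, F 5.505, G 3.821, H 4.109.
Rounding up: A 5, B 9, C 5, D 6, E 4, F 6, G 4, H 5 (total 44).
D receives 6.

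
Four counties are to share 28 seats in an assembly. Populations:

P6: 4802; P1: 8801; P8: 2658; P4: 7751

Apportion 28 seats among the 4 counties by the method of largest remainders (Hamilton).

Standard divisor: 24012 ÷ 28 ≈ 857.571.
Standard quotas: P6 5.5995, P1 10.2627, P8 3.0995, P4 9.0383.
Lower quotas: P6 5, P1 10, P8 3, P4 9 (sum 27, leaving 1 seat).
Remainders in descending order: P6 0.5995, P1 0.2627, P8 0.0995, P4 0.0383.
The surplus seat goes to P6.

P6=6; P1=10; P8=3; P4=9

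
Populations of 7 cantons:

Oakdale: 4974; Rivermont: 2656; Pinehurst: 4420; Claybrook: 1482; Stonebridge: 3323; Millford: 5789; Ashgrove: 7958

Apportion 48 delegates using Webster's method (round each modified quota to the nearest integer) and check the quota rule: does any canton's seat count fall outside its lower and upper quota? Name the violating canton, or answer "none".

Standard quotas: Oakdale 7.802, Rivermont 4.166, Pinehurst 6.933, Claybrook 2.325, Stonebridge 5.212, Millford 9.080, Ashgrove 12.482.
Webster allocation: Oakdale 8, Rivermont 4, Pinehurst 7, Claybrook 2, Stonebridge 5, Millford 9, Ashgrove 13.
Every allocation lies between the lower and upper quota.

none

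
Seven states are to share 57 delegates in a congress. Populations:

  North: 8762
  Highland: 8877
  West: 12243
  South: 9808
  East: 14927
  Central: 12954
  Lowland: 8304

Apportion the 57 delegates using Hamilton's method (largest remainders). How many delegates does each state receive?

North 7, Highland 7, West 9, South 7, East 11, Central 10, Lowland 6

Total 75875; standard divisor 75875/57 ≈ 1331.14.
Standard quotas: North 6.5823, Highland 6.6687, West 9.1974, South 7.3681, East 11.2137, Central 9.7315, Lowland 6.2383.
Lower quotas: North 6, Highland 6, West 9, South 7, East 11, Central 9, Lowland 6 (sum 54, leaving 3 seats).
Remainders in descending order: Central 0.7315, Highland 0.6687, North 0.5823, South 0.3681, Lowland 0.2383, East 0.2137, West 0.1974.
Largest remainders: Central, Highland, North receive the extra seats.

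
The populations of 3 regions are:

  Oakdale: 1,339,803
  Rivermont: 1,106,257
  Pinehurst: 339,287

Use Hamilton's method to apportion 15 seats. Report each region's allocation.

Oakdale: 7; Rivermont: 6; Pinehurst: 2

Standard divisor: 2785347 ÷ 15 ≈ 185689.8.
Standard quotas: Oakdale 7.2153, Rivermont 5.9576, Pinehurst 1.8272.
Lower quotas: Oakdale 7, Rivermont 5, Pinehurst 1 (sum 13, leaving 2 seats).
Remainders in descending order: Rivermont 0.9576, Pinehurst 0.8272, Oakdale 0.2153.
Largest remainders: Rivermont, Pinehurst receive the extra seats.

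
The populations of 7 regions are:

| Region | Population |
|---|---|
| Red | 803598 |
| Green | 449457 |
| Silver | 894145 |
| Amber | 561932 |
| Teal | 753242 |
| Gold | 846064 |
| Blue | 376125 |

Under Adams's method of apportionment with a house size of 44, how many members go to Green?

Standard divisor 4684563/44 ≈ 106467.341; standard quotas: Red 7.548, Green 4.222, Silver 8.398, Amber 5.278, Teal 7.075, Gold 7.947, Blue 3.533.
Rounding up gives 8, 5, 9, 6, 8, 8, 4 = 48 seats, so the divisor must be adjusted.
With modified divisor 113600: modified quotas Red 7.074, Green 3.956, Silver 7.871, Amber 4.947, Teal 6.631, Gold 7.448, Blue 3.311.
Rounding up: Red 8, Green 4, Silver 8, Amber 5, Teal 7, Gold 8, Blue 4 (total 44).
Green receives 4.

4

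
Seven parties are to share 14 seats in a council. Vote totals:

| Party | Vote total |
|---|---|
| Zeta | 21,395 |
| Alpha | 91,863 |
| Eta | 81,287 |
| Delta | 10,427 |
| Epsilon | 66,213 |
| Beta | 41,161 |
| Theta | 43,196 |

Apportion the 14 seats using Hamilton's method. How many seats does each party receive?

Zeta=1; Alpha=4; Eta=3; Delta=0; Epsilon=2; Beta=2; Theta=2

The standard divisor is 355542/14 ≈ 25395.857.
Standard quotas: Zeta 0.8425, Alpha 3.6172, Eta 3.2008, Delta 0.4106, Epsilon 2.6072, Beta 1.6208, Theta 1.7009.
Lower quotas: Zeta 0, Alpha 3, Eta 3, Delta 0, Epsilon 2, Beta 1, Theta 1 (sum 10, leaving 4 seats).
Remainders in descending order: Zeta 0.8425, Theta 0.7009, Beta 0.6208, Alpha 0.6172, Epsilon 0.6072, Delta 0.4106, Eta 0.2008.
The surplus seats go to Zeta, Theta, Beta, Alpha.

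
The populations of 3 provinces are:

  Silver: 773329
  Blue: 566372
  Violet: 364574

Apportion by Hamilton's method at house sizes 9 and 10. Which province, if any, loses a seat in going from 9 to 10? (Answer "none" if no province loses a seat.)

At 9 seats: Silver 4, Blue 3, Violet 2.
At 10 seats: Silver 5, Blue 3, Violet 2.
No province's allocation decreased.

none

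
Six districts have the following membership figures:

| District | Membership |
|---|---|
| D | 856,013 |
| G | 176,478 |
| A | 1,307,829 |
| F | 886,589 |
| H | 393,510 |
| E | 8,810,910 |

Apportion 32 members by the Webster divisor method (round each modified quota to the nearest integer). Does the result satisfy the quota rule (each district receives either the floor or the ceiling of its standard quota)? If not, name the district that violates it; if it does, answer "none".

Standard quotas: D 2.203, G 0.454, A 3.367, F 2.282, H 1.013, E 22.681.
Webster allocation: D 2, G 0, A 3, F 2, H 1, E 24.
E has quota 22.681 (lower 22, upper 23) but receives 24 — outside the quota interval.

E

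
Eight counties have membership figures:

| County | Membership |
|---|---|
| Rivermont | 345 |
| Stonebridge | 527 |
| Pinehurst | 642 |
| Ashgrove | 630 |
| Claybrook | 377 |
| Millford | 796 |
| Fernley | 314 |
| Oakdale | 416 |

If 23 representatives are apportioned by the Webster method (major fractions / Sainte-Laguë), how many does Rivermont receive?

Standard divisor 4047/23 ≈ 175.957; standard quotas: Rivermont 1.961, Stonebridge 2.995, Pinehurst 3.649, Ashgrove 3.580, Claybrook 2.143, Millford 4.524, Fernley 1.785, Oakdale 2.364.
Rounding to the nearest integer gives 2, 3, 4, 4, 2, 5, 2, 2 = 24 seats, so the divisor must be adjusted.
With modified divisor 178: modified quotas Rivermont 1.938, Stonebridge 2.961, Pinehurst 3.607, Ashgrove 3.539, Claybrook 2.118, Millford 4.472, Fernley 1.764, Oakdale 2.337.
Rounding to the nearest integer: Rivermont 2, Stonebridge 3, Pinehurst 4, Ashgrove 4, Claybrook 2, Millford 4, Fernley 2, Oakdale 2 (total 23).
Rivermont receives 2.

2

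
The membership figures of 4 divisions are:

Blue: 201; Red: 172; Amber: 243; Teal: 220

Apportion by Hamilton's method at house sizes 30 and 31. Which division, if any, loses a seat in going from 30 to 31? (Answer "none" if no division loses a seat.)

none

At 30 seats: Blue 7, Red 6, Amber 9, Teal 8.
At 31 seats: Blue 8, Red 6, Amber 9, Teal 8.
No division's allocation decreased.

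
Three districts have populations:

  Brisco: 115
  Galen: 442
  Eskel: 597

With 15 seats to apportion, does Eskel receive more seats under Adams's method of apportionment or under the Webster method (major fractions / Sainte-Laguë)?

Adams: Brisco 2, Galen 6, Eskel 7.
Webster: Brisco 1, Galen 6, Eskel 8.
Eskel gets 7 under Adams and 8 under Webster.

Webster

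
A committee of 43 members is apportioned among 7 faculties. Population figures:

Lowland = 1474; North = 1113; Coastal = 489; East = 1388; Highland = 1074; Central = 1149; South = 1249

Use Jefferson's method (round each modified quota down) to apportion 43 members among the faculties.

Lowland=8, North=6, Coastal=2, East=8, Highland=6, Central=6, South=7

Standard divisor 7936/43 ≈ 184.558; standard quotas: Lowland 7.987, North 6.031, Coastal 2.650, East 7.521, Highland 5.819, Central 6.226, South 6.768.
Rounding down gives 7, 6, 2, 7, 5, 6, 6 = 39 seats, so the divisor must be adjusted.
With modified divisor 170: modified quotas Lowland 8.671, North 6.547, Coastal 2.876, East 8.165, Highland 6.318, Central 6.759, South 7.347.
Rounding down: Lowland 8, North 6, Coastal 2, East 8, Highland 6, Central 6, South 7 (total 43).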